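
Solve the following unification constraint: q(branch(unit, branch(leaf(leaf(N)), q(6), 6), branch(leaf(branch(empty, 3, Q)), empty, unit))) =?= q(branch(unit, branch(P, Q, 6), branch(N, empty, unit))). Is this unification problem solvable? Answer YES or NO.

YES

Decompose q/1: branch(unit, branch(leaf(leaf(N)), q(6), 6), branch(leaf(branch(empty, 3, Q)), empty, unit)) =?= branch(unit, branch(P, Q, 6), branch(N, empty, unit)).
Decompose branch/3: unit =?= unit,  branch(leaf(leaf(N)), q(6), 6) =?= branch(P, Q, 6),  branch(leaf(branch(empty, 3, Q)), empty, unit) =?= branch(N, empty, unit).
Delete trivial equation unit =?= unit.
Decompose branch/3: leaf(leaf(N)) =?= P,  q(6) =?= Q,  6 =?= 6.
Bind P := leaf(leaf(N)); no other remaining equation mentions P.
Bind Q := q(6); substituting into the one remaining equation that mentions Q gives: branch(leaf(branch(empty, 3, q(6))), empty, unit) =?= branch(N, empty, unit).
Delete trivial equation 6 =?= 6.
Decompose branch/3: leaf(branch(empty, 3, q(6))) =?= N,  empty =?= empty,  unit =?= unit.
Bind N := leaf(branch(empty, 3, q(6))); no other remaining equation mentions N. Substituting into the earlier binding gives P := leaf(leaf(leaf(branch(empty, 3, q(6))))).
Delete trivial equation empty =?= empty.
Delete trivial equation unit =?= unit.
No equations remain and no clash or occurs-check failure arose, so a unifier exists.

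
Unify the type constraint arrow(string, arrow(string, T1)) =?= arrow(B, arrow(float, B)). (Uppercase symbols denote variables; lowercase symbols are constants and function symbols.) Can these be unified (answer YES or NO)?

NO

Decompose arrow/2: string =?= B,  arrow(string, T1) =?= arrow(float, B).
Bind B := string; substituting into the remaining equation gives: arrow(string, T1) =?= arrow(float, string).
Decompose arrow/2: string =?= float,  T1 =?= string.
Clash: constants string and float differ; no unifier exists.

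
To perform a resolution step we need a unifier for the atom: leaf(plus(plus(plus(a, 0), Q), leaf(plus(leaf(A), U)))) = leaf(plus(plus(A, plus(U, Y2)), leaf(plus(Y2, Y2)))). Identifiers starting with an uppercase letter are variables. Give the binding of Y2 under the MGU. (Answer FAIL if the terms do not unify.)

Decompose leaf/1: plus(plus(plus(a, 0), Q), leaf(plus(leaf(A), U))) = plus(plus(A, plus(U, Y2)), leaf(plus(Y2, Y2))).
Decompose plus/2: plus(plus(a, 0), Q) = plus(A, plus(U, Y2)),  leaf(plus(leaf(A), U)) = leaf(plus(Y2, Y2)).
Decompose plus/2: plus(a, 0) = A,  Q = plus(U, Y2).
Bind A := plus(a, 0); substituting into the one remaining equation that mentions A gives: leaf(plus(leaf(plus(a, 0)), U)) = leaf(plus(Y2, Y2)).
Bind Q := plus(U, Y2); no other remaining equation mentions Q.
Decompose leaf/1: plus(leaf(plus(a, 0)), U) = plus(Y2, Y2).
Decompose plus/2: leaf(plus(a, 0)) = Y2,  U = Y2.
Bind Y2 := leaf(plus(a, 0)); substituting into the remaining equation gives: U = leaf(plus(a, 0)). Substituting into the earlier binding gives Q := plus(U, leaf(plus(a, 0))).
Bind U := leaf(plus(a, 0)). Substituting into the earlier binding gives Q := plus(leaf(plus(a, 0)), leaf(plus(a, 0))).
MGU = { A := plus(a, 0), Q := plus(leaf(plus(a, 0)), leaf(plus(a, 0))), Y2 := leaf(plus(a, 0)), U := leaf(plus(a, 0)) }, so Y2 := leaf(plus(a, 0)).

leaf(plus(a, 0))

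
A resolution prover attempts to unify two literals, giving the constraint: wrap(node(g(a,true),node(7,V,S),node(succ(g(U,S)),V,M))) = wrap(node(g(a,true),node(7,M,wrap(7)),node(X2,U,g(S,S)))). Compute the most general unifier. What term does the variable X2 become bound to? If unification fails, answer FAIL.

Decompose wrap/1: node(g(a,true),node(7,V,S),node(succ(g(U,S)),V,M)) = node(g(a,true),node(7,M,wrap(7)),node(X2,U,g(S,S))).
Decompose node/3: g(a,true) = g(a,true),  node(7,V,S) = node(7,M,wrap(7)),  node(succ(g(U,S)),V,M) = node(X2,U,g(S,S)).
Delete trivial equation g(a,true) = g(a,true).
Decompose node/3: 7 = 7,  V = M,  S = wrap(7).
Delete trivial equation 7 = 7.
Bind V := M; substituting into the one remaining equation that mentions V gives: node(succ(g(U,S)),M,M) = node(X2,U,g(S,S)).
Bind S := wrap(7); substituting into the remaining equation gives: node(succ(g(U,wrap(7))),M,M) = node(X2,U,g(wrap(7),wrap(7))).
Decompose node/3: succ(g(U,wrap(7))) = X2,  M = U,  M = g(wrap(7),wrap(7)).
Bind X2 := succ(g(U,wrap(7))); no other remaining equation mentions X2.
Bind M := U; substituting into the remaining equation gives: U = g(wrap(7),wrap(7)). Substituting into the earlier binding gives V := U.
Bind U := g(wrap(7),wrap(7)). Substituting into the earlier bindings gives V := g(wrap(7),wrap(7)), X2 := succ(g(g(wrap(7),wrap(7)),wrap(7))), M := g(wrap(7),wrap(7)).
MGU = { V -> g(wrap(7),wrap(7)), S -> wrap(7), X2 -> succ(g(g(wrap(7),wrap(7)),wrap(7))), M -> g(wrap(7),wrap(7)), U -> g(wrap(7),wrap(7)) }, so X2 -> succ(g(g(wrap(7),wrap(7)),wrap(7))).

succ(g(g(wrap(7),wrap(7)),wrap(7)))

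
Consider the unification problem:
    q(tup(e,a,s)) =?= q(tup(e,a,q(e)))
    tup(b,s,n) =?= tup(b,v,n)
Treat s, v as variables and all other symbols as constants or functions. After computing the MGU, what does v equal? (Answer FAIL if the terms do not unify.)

q(e)

Decompose q/1: tup(e,a,s) =?= tup(e,a,q(e)).
Decompose tup/3: e =?= e,  a =?= a,  s =?= q(e).
Delete trivial equation e =?= e.
Delete trivial equation a =?= a.
Bind s := q(e); substituting into the remaining equation gives: tup(b,q(e),n) =?= tup(b,v,n).
Decompose tup/3: b =?= b,  q(e) =?= v,  n =?= n.
Delete trivial equation b =?= b.
Bind v := q(e); no other remaining equation mentions v.
Delete trivial equation n =?= n.
MGU = { s -> q(e), v -> q(e) }, so v -> q(e).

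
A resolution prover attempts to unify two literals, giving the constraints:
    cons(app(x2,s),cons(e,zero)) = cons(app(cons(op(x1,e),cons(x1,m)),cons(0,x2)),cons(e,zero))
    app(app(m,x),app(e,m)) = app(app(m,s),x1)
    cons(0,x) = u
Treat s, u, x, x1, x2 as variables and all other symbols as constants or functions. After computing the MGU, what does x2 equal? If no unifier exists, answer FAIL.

cons(op(app(e,m),e),cons(app(e,m),m))

Decompose cons/2: app(x2,s) = app(cons(op(x1,e),cons(x1,m)),cons(0,x2)),  cons(e,zero) = cons(e,zero).
Decompose app/2: x2 = cons(op(x1,e),cons(x1,m)),  s = cons(0,x2).
Bind x2 := cons(op(x1,e),cons(x1,m)); substituting into the one remaining equation that mentions x2 gives: s = cons(0,cons(op(x1,e),cons(x1,m))).
Bind s := cons(0,cons(op(x1,e),cons(x1,m))); substituting into the one remaining equation that mentions s gives: app(app(m,x),app(e,m)) = app(app(m,cons(0,cons(op(x1,e),cons(x1,m)))),x1).
Delete trivial equation cons(e,zero) = cons(e,zero).
Decompose app/2: app(m,x) = app(m,cons(0,cons(op(x1,e),cons(x1,m)))),  app(e,m) = x1.
Decompose app/2: m = m,  x = cons(0,cons(op(x1,e),cons(x1,m))).
Delete trivial equation m = m.
Bind x := cons(0,cons(op(x1,e),cons(x1,m))); substituting into the one remaining equation that mentions x gives: cons(0,cons(0,cons(op(x1,e),cons(x1,m)))) = u.
Bind x1 := app(e,m); substituting into the remaining equation gives: cons(0,cons(0,cons(op(app(e,m),e),cons(app(e,m),m)))) = u. Substituting into the earlier bindings gives x2 := cons(op(app(e,m),e),cons(app(e,m),m)), s := cons(0,cons(op(app(e,m),e),cons(app(e,m),m))), x := cons(0,cons(op(app(e,m),e),cons(app(e,m),m))).
Bind u := cons(0,cons(0,cons(op(app(e,m),e),cons(app(e,m),m)))).
MGU = { x2 ↦ cons(op(app(e,m),e),cons(app(e,m),m)), s ↦ cons(0,cons(op(app(e,m),e),cons(app(e,m),m))), x ↦ cons(0,cons(op(app(e,m),e),cons(app(e,m),m))), x1 ↦ app(e,m), u ↦ cons(0,cons(0,cons(op(app(e,m),e),cons(app(e,m),m)))) }, so x2 ↦ cons(op(app(e,m),e),cons(app(e,m),m)).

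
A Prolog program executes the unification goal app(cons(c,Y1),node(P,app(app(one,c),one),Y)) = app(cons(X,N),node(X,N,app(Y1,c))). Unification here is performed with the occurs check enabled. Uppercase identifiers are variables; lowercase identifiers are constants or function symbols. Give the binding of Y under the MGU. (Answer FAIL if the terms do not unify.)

app(app(app(one,c),one),c)

Decompose app/2: cons(c,Y1) = cons(X,N),  node(P,app(app(one,c),one),Y) = node(X,N,app(Y1,c)).
Decompose cons/2: c = X,  Y1 = N.
Bind X := c; substituting into the one remaining equation that mentions X gives: node(P,app(app(one,c),one),Y) = node(c,N,app(Y1,c)).
Bind Y1 := N; substituting into the remaining equation gives: node(P,app(app(one,c),one),Y) = node(c,N,app(N,c)).
Decompose node/3: P = c,  app(app(one,c),one) = N,  Y = app(N,c).
Bind P := c; no other remaining equation mentions P.
Bind N := app(app(one,c),one); substituting into the remaining equation gives: Y = app(app(app(one,c),one),c). Substituting into the earlier binding gives Y1 := app(app(one,c),one).
Bind Y := app(app(app(one,c),one),c).
MGU = { X ↦ c, Y1 ↦ app(app(one,c),one), P ↦ c, N ↦ app(app(one,c),one), Y ↦ app(app(app(one,c),one),c) }, so Y ↦ app(app(app(one,c),one),c).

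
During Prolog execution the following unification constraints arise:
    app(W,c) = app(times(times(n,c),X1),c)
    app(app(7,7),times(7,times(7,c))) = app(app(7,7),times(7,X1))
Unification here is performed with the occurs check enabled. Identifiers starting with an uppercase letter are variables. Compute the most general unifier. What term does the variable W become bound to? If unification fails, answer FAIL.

Decompose app/2: W = times(times(n,c),X1),  c = c.
Bind W := times(times(n,c),X1); no other remaining equation mentions W.
Delete trivial equation c = c.
Decompose app/2: app(7,7) = app(7,7),  times(7,times(7,c)) = times(7,X1).
Delete trivial equation app(7,7) = app(7,7).
Decompose times/2: 7 = 7,  times(7,c) = X1.
Delete trivial equation 7 = 7.
Bind X1 := times(7,c). Substituting into the earlier binding gives W := times(times(n,c),times(7,c)).
MGU = { W = times(times(n,c),times(7,c)), X1 = times(7,c) }, so W = times(times(n,c),times(7,c)).

times(times(n,c),times(7,c))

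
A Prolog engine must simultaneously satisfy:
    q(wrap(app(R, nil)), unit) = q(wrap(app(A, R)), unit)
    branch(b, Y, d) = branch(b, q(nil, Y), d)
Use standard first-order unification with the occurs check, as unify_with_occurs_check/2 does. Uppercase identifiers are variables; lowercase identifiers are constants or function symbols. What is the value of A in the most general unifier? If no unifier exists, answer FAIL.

Decompose q/2: wrap(app(R, nil)) = wrap(app(A, R)),  unit = unit.
Decompose wrap/1: app(R, nil) = app(A, R).
Decompose app/2: R = A,  nil = R.
Bind R := A; substituting into the one remaining equation that mentions R gives: nil = A.
Bind A := nil; no other remaining equation mentions A. Substituting into the earlier binding gives R := nil.
Delete trivial equation unit = unit.
Decompose branch/3: b = b,  Y = q(nil, Y),  d = d.
Delete trivial equation b = b.
Occurs check fails: Y occurs in q(nil, Y); the equation Y = q(nil, Y) has no finite solution.

FAIL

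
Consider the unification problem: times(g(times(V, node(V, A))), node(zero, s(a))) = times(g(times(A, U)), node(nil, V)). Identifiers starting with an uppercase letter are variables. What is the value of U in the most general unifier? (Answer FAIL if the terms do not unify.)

Decompose times/2: g(times(V, node(V, A))) = g(times(A, U)),  node(zero, s(a)) = node(nil, V).
Decompose g/1: times(V, node(V, A)) = times(A, U).
Decompose times/2: V = A,  node(V, A) = U.
Bind V := A; substituting into the remaining equations gives: node(A, A) = U,  node(zero, s(a)) = node(nil, A).
Bind U := node(A, A); no other remaining equation mentions U.
Decompose node/2: zero = nil,  s(a) = A.
Clash: constants zero and nil differ; no unifier exists.

FAIL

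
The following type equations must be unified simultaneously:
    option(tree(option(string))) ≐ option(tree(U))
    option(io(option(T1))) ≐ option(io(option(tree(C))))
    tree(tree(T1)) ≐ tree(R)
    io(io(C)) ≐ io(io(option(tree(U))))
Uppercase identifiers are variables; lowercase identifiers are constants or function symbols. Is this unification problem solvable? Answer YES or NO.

Decompose option/1: tree(option(string)) ≐ tree(U).
Decompose tree/1: option(string) ≐ U.
Bind U := option(string); substituting into the one remaining equation that mentions U gives: io(io(C)) ≐ io(io(option(tree(option(string))))).
Decompose option/1: io(option(T1)) ≐ io(option(tree(C))).
Decompose io/1: option(T1) ≐ option(tree(C)).
Decompose option/1: T1 ≐ tree(C).
Bind T1 := tree(C); substituting into the one remaining equation that mentions T1 gives: tree(tree(tree(C))) ≐ tree(R).
Decompose tree/1: tree(tree(C)) ≐ R.
Bind R := tree(tree(C)); no other remaining equation mentions R.
Decompose io/1: io(C) ≐ io(option(tree(option(string)))).
Decompose io/1: C ≐ option(tree(option(string))).
Bind C := option(tree(option(string))). Substituting into the earlier bindings gives T1 := tree(option(tree(option(string)))), R := tree(tree(option(tree(option(string))))).
No equations remain and no clash or occurs-check failure arose, so a unifier exists.

YES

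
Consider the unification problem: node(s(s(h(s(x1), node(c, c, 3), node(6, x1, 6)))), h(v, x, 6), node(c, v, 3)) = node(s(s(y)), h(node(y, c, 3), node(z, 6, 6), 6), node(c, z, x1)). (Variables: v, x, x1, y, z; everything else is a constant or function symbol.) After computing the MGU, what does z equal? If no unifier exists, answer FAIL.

node(h(s(3), node(c, c, 3), node(6, 3, 6)), c, 3)

Decompose node/3: s(s(h(s(x1), node(c, c, 3), node(6, x1, 6)))) = s(s(y)),  h(v, x, 6) = h(node(y, c, 3), node(z, 6, 6), 6),  node(c, v, 3) = node(c, z, x1).
Decompose s/1: s(h(s(x1), node(c, c, 3), node(6, x1, 6))) = s(y).
Decompose s/1: h(s(x1), node(c, c, 3), node(6, x1, 6)) = y.
Bind y := h(s(x1), node(c, c, 3), node(6, x1, 6)); substituting into the one remaining equation that mentions y gives: h(v, x, 6) = h(node(h(s(x1), node(c, c, 3), node(6, x1, 6)), c, 3), node(z, 6, 6), 6).
Decompose h/3: v = node(h(s(x1), node(c, c, 3), node(6, x1, 6)), c, 3),  x = node(z, 6, 6),  6 = 6.
Bind v := node(h(s(x1), node(c, c, 3), node(6, x1, 6)), c, 3); substituting into the one remaining equation that mentions v gives: node(c, node(h(s(x1), node(c, c, 3), node(6, x1, 6)), c, 3), 3) = node(c, z, x1).
Bind x := node(z, 6, 6); no other remaining equation mentions x.
Delete trivial equation 6 = 6.
Decompose node/3: c = c,  node(h(s(x1), node(c, c, 3), node(6, x1, 6)), c, 3) = z,  3 = x1.
Delete trivial equation c = c.
Bind z := node(h(s(x1), node(c, c, 3), node(6, x1, 6)), c, 3); no other remaining equation mentions z. Substituting into the earlier binding gives x := node(node(h(s(x1), node(c, c, 3), node(6, x1, 6)), c, 3), 6, 6).
Bind x1 := 3. Substituting into the earlier bindings gives y := h(s(3), node(c, c, 3), node(6, 3, 6)), v := node(h(s(3), node(c, c, 3), node(6, 3, 6)), c, 3), x := node(node(h(s(3), node(c, c, 3), node(6, 3, 6)), c, 3), 6, 6), z := node(h(s(3), node(c, c, 3), node(6, 3, 6)), c, 3).
MGU = { y ↦ h(s(3), node(c, c, 3), node(6, 3, 6)), v ↦ node(h(s(3), node(c, c, 3), node(6, 3, 6)), c, 3), x ↦ node(node(h(s(3), node(c, c, 3), node(6, 3, 6)), c, 3), 6, 6), z ↦ node(h(s(3), node(c, c, 3), node(6, 3, 6)), c, 3), x1 ↦ 3 }, so z ↦ node(h(s(3), node(c, c, 3), node(6, 3, 6)), c, 3).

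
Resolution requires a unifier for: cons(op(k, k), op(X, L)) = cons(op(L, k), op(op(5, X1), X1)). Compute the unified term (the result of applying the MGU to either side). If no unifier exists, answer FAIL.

Decompose cons/2: op(k, k) = op(L, k),  op(X, L) = op(op(5, X1), X1).
Decompose op/2: k = L,  k = k.
Bind L := k; substituting into the one remaining equation that mentions L gives: op(X, k) = op(op(5, X1), X1).
Delete trivial equation k = k.
Decompose op/2: X = op(5, X1),  k = X1.
Bind X := op(5, X1); no other remaining equation mentions X.
Bind X1 := k. Substituting into the earlier binding gives X := op(5, k).
Applying the MGU to either side gives cons(op(k, k), op(op(5, k), k)).

cons(op(k, k), op(op(5, k), k))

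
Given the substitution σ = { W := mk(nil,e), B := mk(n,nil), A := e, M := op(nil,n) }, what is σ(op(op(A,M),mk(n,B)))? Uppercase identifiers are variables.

Replace each occurrence of B with mk(n,nil).
Replace each occurrence of A with e.
Replace each occurrence of M with op(nil,n).
Result: op(op(e,op(nil,n)),mk(n,mk(n,nil))).

op(op(e,op(nil,n)),mk(n,mk(n,nil)))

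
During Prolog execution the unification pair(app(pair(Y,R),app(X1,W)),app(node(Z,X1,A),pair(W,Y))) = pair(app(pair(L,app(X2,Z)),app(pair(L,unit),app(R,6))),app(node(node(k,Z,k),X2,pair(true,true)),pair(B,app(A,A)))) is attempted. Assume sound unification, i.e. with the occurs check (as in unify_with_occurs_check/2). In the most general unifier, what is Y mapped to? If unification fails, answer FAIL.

FAIL

Decompose pair/2: app(pair(Y,R),app(X1,W)) = app(pair(L,app(X2,Z)),app(pair(L,unit),app(R,6))),  app(node(Z,X1,A),pair(W,Y)) = app(node(node(k,Z,k),X2,pair(true,true)),pair(B,app(A,A))).
Decompose app/2: pair(Y,R) = pair(L,app(X2,Z)),  app(X1,W) = app(pair(L,unit),app(R,6)).
Decompose pair/2: Y = L,  R = app(X2,Z).
Bind Y := L; substituting into the one remaining equation that mentions Y gives: app(node(Z,X1,A),pair(W,L)) = app(node(node(k,Z,k),X2,pair(true,true)),pair(B,app(A,A))).
Bind R := app(X2,Z); substituting into the one remaining equation that mentions R gives: app(X1,W) = app(pair(L,unit),app(app(X2,Z),6)).
Decompose app/2: X1 = pair(L,unit),  W = app(app(X2,Z),6).
Bind X1 := pair(L,unit); substituting into the one remaining equation that mentions X1 gives: app(node(Z,pair(L,unit),A),pair(W,L)) = app(node(node(k,Z,k),X2,pair(true,true)),pair(B,app(A,A))).
Bind W := app(app(X2,Z),6); substituting into the remaining equation gives: app(node(Z,pair(L,unit),A),pair(app(app(X2,Z),6),L)) = app(node(node(k,Z,k),X2,pair(true,true)),pair(B,app(A,A))).
Decompose app/2: node(Z,pair(L,unit),A) = node(node(k,Z,k),X2,pair(true,true)),  pair(app(app(X2,Z),6),L) = pair(B,app(A,A)).
Decompose node/3: Z = node(k,Z,k),  pair(L,unit) = X2,  A = pair(true,true).
Occurs check fails: Z occurs in node(k,Z,k); the equation Z = node(k,Z,k) has no finite solution.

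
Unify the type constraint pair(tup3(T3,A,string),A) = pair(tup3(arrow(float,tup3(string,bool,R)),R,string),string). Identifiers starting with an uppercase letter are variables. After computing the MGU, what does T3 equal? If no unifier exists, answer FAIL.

arrow(float,tup3(string,bool,string))

Decompose pair/2: tup3(T3,A,string) = tup3(arrow(float,tup3(string,bool,R)),R,string),  A = string.
Decompose tup3/3: T3 = arrow(float,tup3(string,bool,R)),  A = R,  string = string.
Bind T3 := arrow(float,tup3(string,bool,R)); no other remaining equation mentions T3.
Bind A := R; substituting into the one remaining equation that mentions A gives: R = string.
Delete trivial equation string = string.
Bind R := string. Substituting into the earlier bindings gives T3 := arrow(float,tup3(string,bool,string)), A := string.
MGU = { T3 := arrow(float,tup3(string,bool,string)), A := string, R := string }, so T3 := arrow(float,tup3(string,bool,string)).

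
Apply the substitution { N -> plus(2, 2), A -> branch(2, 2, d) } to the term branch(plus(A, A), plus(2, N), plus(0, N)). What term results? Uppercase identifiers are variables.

branch(plus(branch(2, 2, d), branch(2, 2, d)), plus(2, plus(2, 2)), plus(0, plus(2, 2)))

Replace each occurrence of N with plus(2, 2).
Replace each occurrence of A with branch(2, 2, d).
Result: branch(plus(branch(2, 2, d), branch(2, 2, d)), plus(2, plus(2, 2)), plus(0, plus(2, 2))).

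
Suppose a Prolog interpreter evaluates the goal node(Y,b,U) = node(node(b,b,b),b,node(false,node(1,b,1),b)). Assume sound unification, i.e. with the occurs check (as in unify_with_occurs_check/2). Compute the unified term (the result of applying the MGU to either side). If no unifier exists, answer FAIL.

Decompose node/3: Y = node(b,b,b),  b = b,  U = node(false,node(1,b,1),b).
Bind Y := node(b,b,b); no other remaining equation mentions Y.
Delete trivial equation b = b.
Bind U := node(false,node(1,b,1),b).
Applying the MGU to either side gives node(node(b,b,b),b,node(false,node(1,b,1),b)).

node(node(b,b,b),b,node(false,node(1,b,1),b))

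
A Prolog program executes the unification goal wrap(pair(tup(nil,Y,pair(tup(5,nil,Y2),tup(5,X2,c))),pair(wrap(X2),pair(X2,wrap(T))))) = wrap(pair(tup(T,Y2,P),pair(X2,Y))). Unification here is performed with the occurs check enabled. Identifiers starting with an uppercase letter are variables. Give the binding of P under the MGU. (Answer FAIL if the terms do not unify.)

FAIL

Decompose wrap/1: pair(tup(nil,Y,pair(tup(5,nil,Y2),tup(5,X2,c))),pair(wrap(X2),pair(X2,wrap(T)))) = pair(tup(T,Y2,P),pair(X2,Y)).
Decompose pair/2: tup(nil,Y,pair(tup(5,nil,Y2),tup(5,X2,c))) = tup(T,Y2,P),  pair(wrap(X2),pair(X2,wrap(T))) = pair(X2,Y).
Decompose tup/3: nil = T,  Y = Y2,  pair(tup(5,nil,Y2),tup(5,X2,c)) = P.
Bind T := nil; substituting into the one remaining equation that mentions T gives: pair(wrap(X2),pair(X2,wrap(nil))) = pair(X2,Y).
Bind Y := Y2; substituting into the one remaining equation that mentions Y gives: pair(wrap(X2),pair(X2,wrap(nil))) = pair(X2,Y2).
Bind P := pair(tup(5,nil,Y2),tup(5,X2,c)); no other remaining equation mentions P.
Decompose pair/2: wrap(X2) = X2,  pair(X2,wrap(nil)) = Y2.
Occurs check fails: X2 occurs in wrap(X2); the equation X2 = wrap(X2) has no finite solution.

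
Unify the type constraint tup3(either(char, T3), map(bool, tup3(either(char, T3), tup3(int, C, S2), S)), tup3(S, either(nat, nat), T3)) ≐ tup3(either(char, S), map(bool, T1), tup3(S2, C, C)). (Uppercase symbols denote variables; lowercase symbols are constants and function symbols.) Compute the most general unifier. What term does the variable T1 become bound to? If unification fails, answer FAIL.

Decompose tup3/3: either(char, T3) ≐ either(char, S),  map(bool, tup3(either(char, T3), tup3(int, C, S2), S)) ≐ map(bool, T1),  tup3(S, either(nat, nat), T3) ≐ tup3(S2, C, C).
Decompose either/2: char ≐ char,  T3 ≐ S.
Delete trivial equation char ≐ char.
Bind T3 := S; substituting into the remaining equations gives: map(bool, tup3(either(char, S), tup3(int, C, S2), S)) ≐ map(bool, T1),  tup3(S, either(nat, nat), S) ≐ tup3(S2, C, C).
Decompose map/2: bool ≐ bool,  tup3(either(char, S), tup3(int, C, S2), S) ≐ T1.
Delete trivial equation bool ≐ bool.
Bind T1 := tup3(either(char, S), tup3(int, C, S2), S); no other remaining equation mentions T1.
Decompose tup3/3: S ≐ S2,  either(nat, nat) ≐ C,  S ≐ C.
Bind S := S2; substituting into the one remaining equation that mentions S gives: S2 ≐ C. Substituting into the earlier bindings gives T3 := S2, T1 := tup3(either(char, S2), tup3(int, C, S2), S2).
Bind C := either(nat, nat); substituting into the remaining equation gives: S2 ≐ either(nat, nat). Substituting into the earlier binding gives T1 := tup3(either(char, S2), tup3(int, either(nat, nat), S2), S2).
Bind S2 := either(nat, nat). Substituting into the earlier bindings gives T3 := either(nat, nat), T1 := tup3(either(char, either(nat, nat)), tup3(int, either(nat, nat), either(nat, nat)), either(nat, nat)), S := either(nat, nat).
MGU = { T3 -> either(nat, nat), T1 -> tup3(either(char, either(nat, nat)), tup3(int, either(nat, nat), either(nat, nat)), either(nat, nat)), S -> either(nat, nat), C -> either(nat, nat), S2 -> either(nat, nat) }, so T1 -> tup3(either(char, either(nat, nat)), tup3(int, either(nat, nat), either(nat, nat)), either(nat, nat)).

tup3(either(char, either(nat, nat)), tup3(int, either(nat, nat), either(nat, nat)), either(nat, nat))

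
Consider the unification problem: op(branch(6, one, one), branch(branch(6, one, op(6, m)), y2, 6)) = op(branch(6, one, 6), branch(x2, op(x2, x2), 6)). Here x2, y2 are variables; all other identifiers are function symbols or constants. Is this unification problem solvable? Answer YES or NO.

NO

Decompose op/2: branch(6, one, one) = branch(6, one, 6),  branch(branch(6, one, op(6, m)), y2, 6) = branch(x2, op(x2, x2), 6).
Decompose branch/3: 6 = 6,  one = one,  one = 6.
Delete trivial equation 6 = 6.
Delete trivial equation one = one.
Clash: constants one and 6 differ; no unifier exists.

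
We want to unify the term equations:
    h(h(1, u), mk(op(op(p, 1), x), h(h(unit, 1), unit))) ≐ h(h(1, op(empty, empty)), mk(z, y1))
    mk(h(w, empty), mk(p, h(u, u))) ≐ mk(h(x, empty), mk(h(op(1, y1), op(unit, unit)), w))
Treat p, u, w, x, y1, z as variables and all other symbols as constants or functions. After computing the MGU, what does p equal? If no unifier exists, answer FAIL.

h(op(1, h(h(unit, 1), unit)), op(unit, unit))

Decompose h/2: h(1, u) ≐ h(1, op(empty, empty)),  mk(op(op(p, 1), x), h(h(unit, 1), unit)) ≐ mk(z, y1).
Decompose h/2: 1 ≐ 1,  u ≐ op(empty, empty).
Delete trivial equation 1 ≐ 1.
Bind u := op(empty, empty); substituting into the one remaining equation that mentions u gives: mk(h(w, empty), mk(p, h(op(empty, empty), op(empty, empty)))) ≐ mk(h(x, empty), mk(h(op(1, y1), op(unit, unit)), w)).
Decompose mk/2: op(op(p, 1), x) ≐ z,  h(h(unit, 1), unit) ≐ y1.
Bind z := op(op(p, 1), x); no other remaining equation mentions z.
Bind y1 := h(h(unit, 1), unit); substituting into the remaining equation gives: mk(h(w, empty), mk(p, h(op(empty, empty), op(empty, empty)))) ≐ mk(h(x, empty), mk(h(op(1, h(h(unit, 1), unit)), op(unit, unit)), w)).
Decompose mk/2: h(w, empty) ≐ h(x, empty),  mk(p, h(op(empty, empty), op(empty, empty))) ≐ mk(h(op(1, h(h(unit, 1), unit)), op(unit, unit)), w).
Decompose h/2: w ≐ x,  empty ≐ empty.
Bind w := x; substituting into the one remaining equation that mentions w gives: mk(p, h(op(empty, empty), op(empty, empty))) ≐ mk(h(op(1, h(h(unit, 1), unit)), op(unit, unit)), x).
Delete trivial equation empty ≐ empty.
Decompose mk/2: p ≐ h(op(1, h(h(unit, 1), unit)), op(unit, unit)),  h(op(empty, empty), op(empty, empty)) ≐ x.
Bind p := h(op(1, h(h(unit, 1), unit)), op(unit, unit)); no other remaining equation mentions p. Substituting into the earlier binding gives z := op(op(h(op(1, h(h(unit, 1), unit)), op(unit, unit)), 1), x).
Bind x := h(op(empty, empty), op(empty, empty)). Substituting into the earlier bindings gives z := op(op(h(op(1, h(h(unit, 1), unit)), op(unit, unit)), 1), h(op(empty, empty), op(empty, empty))), w := h(op(empty, empty), op(empty, empty)).
MGU = { u := op(empty, empty), z := op(op(h(op(1, h(h(unit, 1), unit)), op(unit, unit)), 1), h(op(empty, empty), op(empty, empty))), y1 := h(h(unit, 1), unit), w := h(op(empty, empty), op(empty, empty)), p := h(op(1, h(h(unit, 1), unit)), op(unit, unit)), x := h(op(empty, empty), op(empty, empty)) }, so p := h(op(1, h(h(unit, 1), unit)), op(unit, unit)).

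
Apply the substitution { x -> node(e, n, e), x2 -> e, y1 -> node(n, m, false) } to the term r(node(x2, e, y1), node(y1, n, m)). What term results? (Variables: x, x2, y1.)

r(node(e, e, node(n, m, false)), node(node(n, m, false), n, m))

Replace each occurrence of x2 with e.
Replace each occurrence of y1 with node(n, m, false).
Result: r(node(e, e, node(n, m, false)), node(node(n, m, false), n, m)).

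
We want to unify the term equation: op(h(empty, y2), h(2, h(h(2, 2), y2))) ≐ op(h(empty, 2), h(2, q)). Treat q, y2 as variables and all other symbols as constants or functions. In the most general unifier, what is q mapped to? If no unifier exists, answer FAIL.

Decompose op/2: h(empty, y2) ≐ h(empty, 2),  h(2, h(h(2, 2), y2)) ≐ h(2, q).
Decompose h/2: empty ≐ empty,  y2 ≐ 2.
Delete trivial equation empty ≐ empty.
Bind y2 := 2; substituting into the remaining equation gives: h(2, h(h(2, 2), 2)) ≐ h(2, q).
Decompose h/2: 2 ≐ 2,  h(h(2, 2), 2) ≐ q.
Delete trivial equation 2 ≐ 2.
Bind q := h(h(2, 2), 2).
MGU = { y2 ↦ 2, q ↦ h(h(2, 2), 2) }, so q ↦ h(h(2, 2), 2).

h(h(2, 2), 2)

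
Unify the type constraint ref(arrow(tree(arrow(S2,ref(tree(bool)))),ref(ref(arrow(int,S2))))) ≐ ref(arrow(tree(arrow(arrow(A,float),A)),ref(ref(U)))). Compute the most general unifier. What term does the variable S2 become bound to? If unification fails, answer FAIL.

arrow(ref(tree(bool)),float)

Decompose ref/1: arrow(tree(arrow(S2,ref(tree(bool)))),ref(ref(arrow(int,S2)))) ≐ arrow(tree(arrow(arrow(A,float),A)),ref(ref(U))).
Decompose arrow/2: tree(arrow(S2,ref(tree(bool)))) ≐ tree(arrow(arrow(A,float),A)),  ref(ref(arrow(int,S2))) ≐ ref(ref(U)).
Decompose tree/1: arrow(S2,ref(tree(bool))) ≐ arrow(arrow(A,float),A).
Decompose arrow/2: S2 ≐ arrow(A,float),  ref(tree(bool)) ≐ A.
Bind S2 := arrow(A,float); substituting into the one remaining equation that mentions S2 gives: ref(ref(arrow(int,arrow(A,float)))) ≐ ref(ref(U)).
Bind A := ref(tree(bool)); substituting into the remaining equation gives: ref(ref(arrow(int,arrow(ref(tree(bool)),float)))) ≐ ref(ref(U)). Substituting into the earlier binding gives S2 := arrow(ref(tree(bool)),float).
Decompose ref/1: ref(arrow(int,arrow(ref(tree(bool)),float))) ≐ ref(U).
Decompose ref/1: arrow(int,arrow(ref(tree(bool)),float)) ≐ U.
Bind U := arrow(int,arrow(ref(tree(bool)),float)).
MGU = { S2 ↦ arrow(ref(tree(bool)),float), A ↦ ref(tree(bool)), U ↦ arrow(int,arrow(ref(tree(bool)),float)) }, so S2 ↦ arrow(ref(tree(bool)),float).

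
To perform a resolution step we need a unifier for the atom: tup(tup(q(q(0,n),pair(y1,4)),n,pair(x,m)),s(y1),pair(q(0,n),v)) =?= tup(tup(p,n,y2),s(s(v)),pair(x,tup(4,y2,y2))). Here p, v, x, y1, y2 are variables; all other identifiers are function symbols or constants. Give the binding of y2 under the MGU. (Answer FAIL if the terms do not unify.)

pair(q(0,n),m)

Decompose tup/3: tup(q(q(0,n),pair(y1,4)),n,pair(x,m)) =?= tup(p,n,y2),  s(y1) =?= s(s(v)),  pair(q(0,n),v) =?= pair(x,tup(4,y2,y2)).
Decompose tup/3: q(q(0,n),pair(y1,4)) =?= p,  n =?= n,  pair(x,m) =?= y2.
Bind p := q(q(0,n),pair(y1,4)); no other remaining equation mentions p.
Delete trivial equation n =?= n.
Bind y2 := pair(x,m); substituting into the one remaining equation that mentions y2 gives: pair(q(0,n),v) =?= pair(x,tup(4,pair(x,m),pair(x,m))).
Decompose s/1: y1 =?= s(v).
Bind y1 := s(v); no other remaining equation mentions y1. Substituting into the earlier binding gives p := q(q(0,n),pair(s(v),4)).
Decompose pair/2: q(0,n) =?= x,  v =?= tup(4,pair(x,m),pair(x,m)).
Bind x := q(0,n); substituting into the remaining equation gives: v =?= tup(4,pair(q(0,n),m),pair(q(0,n),m)). Substituting into the earlier binding gives y2 := pair(q(0,n),m).
Bind v := tup(4,pair(q(0,n),m),pair(q(0,n),m)). Substituting into the earlier bindings gives p := q(q(0,n),pair(s(tup(4,pair(q(0,n),m),pair(q(0,n),m))),4)), y1 := s(tup(4,pair(q(0,n),m),pair(q(0,n),m))).
MGU = { p ↦ q(q(0,n),pair(s(tup(4,pair(q(0,n),m),pair(q(0,n),m))),4)), y2 ↦ pair(q(0,n),m), y1 ↦ s(tup(4,pair(q(0,n),m),pair(q(0,n),m))), x ↦ q(0,n), v ↦ tup(4,pair(q(0,n),m),pair(q(0,n),m)) }, so y2 ↦ pair(q(0,n),m).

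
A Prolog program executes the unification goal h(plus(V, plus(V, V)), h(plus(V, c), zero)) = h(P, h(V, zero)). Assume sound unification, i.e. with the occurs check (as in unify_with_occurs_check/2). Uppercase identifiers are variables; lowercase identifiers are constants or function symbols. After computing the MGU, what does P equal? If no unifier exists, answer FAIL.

Decompose h/2: plus(V, plus(V, V)) = P,  h(plus(V, c), zero) = h(V, zero).
Bind P := plus(V, plus(V, V)); no other remaining equation mentions P.
Decompose h/2: plus(V, c) = V,  zero = zero.
Occurs check fails: V occurs in plus(V, c); the equation V = plus(V, c) has no finite solution.

FAIL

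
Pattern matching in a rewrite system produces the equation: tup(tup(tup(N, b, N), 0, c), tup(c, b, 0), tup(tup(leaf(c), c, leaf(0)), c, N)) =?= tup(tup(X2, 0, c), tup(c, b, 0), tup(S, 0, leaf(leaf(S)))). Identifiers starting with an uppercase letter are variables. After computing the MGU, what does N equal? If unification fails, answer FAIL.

FAIL

Decompose tup/3: tup(tup(N, b, N), 0, c) =?= tup(X2, 0, c),  tup(c, b, 0) =?= tup(c, b, 0),  tup(tup(leaf(c), c, leaf(0)), c, N) =?= tup(S, 0, leaf(leaf(S))).
Decompose tup/3: tup(N, b, N) =?= X2,  0 =?= 0,  c =?= c.
Bind X2 := tup(N, b, N); no other remaining equation mentions X2.
Delete trivial equation 0 =?= 0.
Delete trivial equation c =?= c.
Delete trivial equation tup(c, b, 0) =?= tup(c, b, 0).
Decompose tup/3: tup(leaf(c), c, leaf(0)) =?= S,  c =?= 0,  N =?= leaf(leaf(S)).
Bind S := tup(leaf(c), c, leaf(0)); substituting into the one remaining equation that mentions S gives: N =?= leaf(leaf(tup(leaf(c), c, leaf(0)))).
Clash: constants c and 0 differ; no unifier exists.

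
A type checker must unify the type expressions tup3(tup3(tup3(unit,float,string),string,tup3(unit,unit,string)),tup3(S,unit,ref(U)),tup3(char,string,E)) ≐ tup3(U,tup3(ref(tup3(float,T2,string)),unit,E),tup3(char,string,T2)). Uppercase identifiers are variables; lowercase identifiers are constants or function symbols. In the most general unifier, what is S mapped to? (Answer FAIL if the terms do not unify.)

ref(tup3(float,ref(tup3(tup3(unit,float,string),string,tup3(unit,unit,string))),string))

Decompose tup3/3: tup3(tup3(unit,float,string),string,tup3(unit,unit,string)) ≐ U,  tup3(S,unit,ref(U)) ≐ tup3(ref(tup3(float,T2,string)),unit,E),  tup3(char,string,E) ≐ tup3(char,string,T2).
Bind U := tup3(tup3(unit,float,string),string,tup3(unit,unit,string)); substituting into the one remaining equation that mentions U gives: tup3(S,unit,ref(tup3(tup3(unit,float,string),string,tup3(unit,unit,string)))) ≐ tup3(ref(tup3(float,T2,string)),unit,E).
Decompose tup3/3: S ≐ ref(tup3(float,T2,string)),  unit ≐ unit,  ref(tup3(tup3(unit,float,string),string,tup3(unit,unit,string))) ≐ E.
Bind S := ref(tup3(float,T2,string)); no other remaining equation mentions S.
Delete trivial equation unit ≐ unit.
Bind E := ref(tup3(tup3(unit,float,string),string,tup3(unit,unit,string))); substituting into the remaining equation gives: tup3(char,string,ref(tup3(tup3(unit,float,string),string,tup3(unit,unit,string)))) ≐ tup3(char,string,T2).
Decompose tup3/3: char ≐ char,  string ≐ string,  ref(tup3(tup3(unit,float,string),string,tup3(unit,unit,string))) ≐ T2.
Delete trivial equation char ≐ char.
Delete trivial equation string ≐ string.
Bind T2 := ref(tup3(tup3(unit,float,string),string,tup3(unit,unit,string))). Substituting into the earlier binding gives S := ref(tup3(float,ref(tup3(tup3(unit,float,string),string,tup3(unit,unit,string))),string)).
MGU = { U -> tup3(tup3(unit,float,string),string,tup3(unit,unit,string)), S -> ref(tup3(float,ref(tup3(tup3(unit,float,string),string,tup3(unit,unit,string))),string)), E -> ref(tup3(tup3(unit,float,string),string,tup3(unit,unit,string))), T2 -> ref(tup3(tup3(unit,float,string),string,tup3(unit,unit,string))) }, so S -> ref(tup3(float,ref(tup3(tup3(unit,float,string),string,tup3(unit,unit,string))),string)).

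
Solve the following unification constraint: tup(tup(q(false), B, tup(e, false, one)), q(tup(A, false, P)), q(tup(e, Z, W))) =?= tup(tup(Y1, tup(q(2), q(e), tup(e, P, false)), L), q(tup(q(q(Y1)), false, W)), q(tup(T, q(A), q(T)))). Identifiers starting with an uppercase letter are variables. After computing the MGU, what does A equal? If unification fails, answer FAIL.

q(q(q(false)))

Decompose tup/3: tup(q(false), B, tup(e, false, one)) =?= tup(Y1, tup(q(2), q(e), tup(e, P, false)), L),  q(tup(A, false, P)) =?= q(tup(q(q(Y1)), false, W)),  q(tup(e, Z, W)) =?= q(tup(T, q(A), q(T))).
Decompose tup/3: q(false) =?= Y1,  B =?= tup(q(2), q(e), tup(e, P, false)),  tup(e, false, one) =?= L.
Bind Y1 := q(false); substituting into the one remaining equation that mentions Y1 gives: q(tup(A, false, P)) =?= q(tup(q(q(q(false))), false, W)).
Bind B := tup(q(2), q(e), tup(e, P, false)); no other remaining equation mentions B.
Bind L := tup(e, false, one); no other remaining equation mentions L.
Decompose q/1: tup(A, false, P) =?= tup(q(q(q(false))), false, W).
Decompose tup/3: A =?= q(q(q(false))),  false =?= false,  P =?= W.
Bind A := q(q(q(false))); substituting into the one remaining equation that mentions A gives: q(tup(e, Z, W)) =?= q(tup(T, q(q(q(q(false)))), q(T))).
Delete trivial equation false =?= false.
Bind P := W; no other remaining equation mentions P. Substituting into the earlier binding gives B := tup(q(2), q(e), tup(e, W, false)).
Decompose q/1: tup(e, Z, W) =?= tup(T, q(q(q(q(false)))), q(T)).
Decompose tup/3: e =?= T,  Z =?= q(q(q(q(false)))),  W =?= q(T).
Bind T := e; substituting into the one remaining equation that mentions T gives: W =?= q(e).
Bind Z := q(q(q(q(false)))); no other remaining equation mentions Z.
Bind W := q(e). Substituting into the earlier bindings gives B := tup(q(2), q(e), tup(e, q(e), false)), P := q(e).
MGU = { Y1 -> q(false), B -> tup(q(2), q(e), tup(e, q(e), false)), L -> tup(e, false, one), A -> q(q(q(false))), P -> q(e), T -> e, Z -> q(q(q(q(false)))), W -> q(e) }, so A -> q(q(q(false))).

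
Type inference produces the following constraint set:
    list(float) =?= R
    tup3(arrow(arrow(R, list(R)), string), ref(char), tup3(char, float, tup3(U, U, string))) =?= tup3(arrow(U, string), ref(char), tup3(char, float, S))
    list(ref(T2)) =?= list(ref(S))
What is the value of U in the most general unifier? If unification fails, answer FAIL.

arrow(list(float), list(list(float)))

Bind R := list(float); substituting into the one remaining equation that mentions R gives: tup3(arrow(arrow(list(float), list(list(float))), string), ref(char), tup3(char, float, tup3(U, U, string))) =?= tup3(arrow(U, string), ref(char), tup3(char, float, S)).
Decompose tup3/3: arrow(arrow(list(float), list(list(float))), string) =?= arrow(U, string),  ref(char) =?= ref(char),  tup3(char, float, tup3(U, U, string)) =?= tup3(char, float, S).
Decompose arrow/2: arrow(list(float), list(list(float))) =?= U,  string =?= string.
Bind U := arrow(list(float), list(list(float))); substituting into the one remaining equation that mentions U gives: tup3(char, float, tup3(arrow(list(float), list(list(float))), arrow(list(float), list(list(float))), string)) =?= tup3(char, float, S).
Delete trivial equation string =?= string.
Delete trivial equation ref(char) =?= ref(char).
Decompose tup3/3: char =?= char,  float =?= float,  tup3(arrow(list(float), list(list(float))), arrow(list(float), list(list(float))), string) =?= S.
Delete trivial equation char =?= char.
Delete trivial equation float =?= float.
Bind S := tup3(arrow(list(float), list(list(float))), arrow(list(float), list(list(float))), string); substituting into the remaining equation gives: list(ref(T2)) =?= list(ref(tup3(arrow(list(float), list(list(float))), arrow(list(float), list(list(float))), string))).
Decompose list/1: ref(T2) =?= ref(tup3(arrow(list(float), list(list(float))), arrow(list(float), list(list(float))), string)).
Decompose ref/1: T2 =?= tup3(arrow(list(float), list(list(float))), arrow(list(float), list(list(float))), string).
Bind T2 := tup3(arrow(list(float), list(list(float))), arrow(list(float), list(list(float))), string).
MGU = { R := list(float), U := arrow(list(float), list(list(float))), S := tup3(arrow(list(float), list(list(float))), arrow(list(float), list(list(float))), string), T2 := tup3(arrow(list(float), list(list(float))), arrow(list(float), list(list(float))), string) }, so U := arrow(list(float), list(list(float))).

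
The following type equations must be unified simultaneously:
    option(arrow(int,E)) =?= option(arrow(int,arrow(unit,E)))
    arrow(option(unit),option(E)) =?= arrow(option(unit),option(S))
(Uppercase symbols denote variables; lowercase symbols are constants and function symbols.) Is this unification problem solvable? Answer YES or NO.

Decompose option/1: arrow(int,E) =?= arrow(int,arrow(unit,E)).
Decompose arrow/2: int =?= int,  E =?= arrow(unit,E).
Delete trivial equation int =?= int.
Occurs check fails: E occurs in arrow(unit,E); the equation E =?= arrow(unit,E) has no finite solution.

NO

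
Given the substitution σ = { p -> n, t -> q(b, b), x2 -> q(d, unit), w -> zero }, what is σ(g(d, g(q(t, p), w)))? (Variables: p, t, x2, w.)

Replace each occurrence of p with n.
Replace each occurrence of t with q(b, b).
Replace each occurrence of w with zero.
Result: g(d, g(q(q(b, b), n), zero)).

g(d, g(q(q(b, b), n), zero))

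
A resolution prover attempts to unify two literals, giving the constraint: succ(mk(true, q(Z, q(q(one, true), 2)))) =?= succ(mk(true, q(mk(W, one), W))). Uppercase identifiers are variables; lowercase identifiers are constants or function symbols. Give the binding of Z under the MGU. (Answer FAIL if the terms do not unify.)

Decompose succ/1: mk(true, q(Z, q(q(one, true), 2))) =?= mk(true, q(mk(W, one), W)).
Decompose mk/2: true =?= true,  q(Z, q(q(one, true), 2)) =?= q(mk(W, one), W).
Delete trivial equation true =?= true.
Decompose q/2: Z =?= mk(W, one),  q(q(one, true), 2) =?= W.
Bind Z := mk(W, one); no other remaining equation mentions Z.
Bind W := q(q(one, true), 2). Substituting into the earlier binding gives Z := mk(q(q(one, true), 2), one).
MGU = { Z ↦ mk(q(q(one, true), 2), one), W ↦ q(q(one, true), 2) }, so Z ↦ mk(q(q(one, true), 2), one).

mk(q(q(one, true), 2), one)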